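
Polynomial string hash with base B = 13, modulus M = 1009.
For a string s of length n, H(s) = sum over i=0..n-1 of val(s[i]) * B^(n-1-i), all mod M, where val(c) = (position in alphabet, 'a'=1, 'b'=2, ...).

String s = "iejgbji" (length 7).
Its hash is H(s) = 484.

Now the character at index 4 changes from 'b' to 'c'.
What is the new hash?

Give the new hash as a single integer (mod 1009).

Answer: 653

Derivation:
val('b') = 2, val('c') = 3
Position k = 4, exponent = n-1-k = 2
B^2 mod M = 13^2 mod 1009 = 169
Delta = (3 - 2) * 169 mod 1009 = 169
New hash = (484 + 169) mod 1009 = 653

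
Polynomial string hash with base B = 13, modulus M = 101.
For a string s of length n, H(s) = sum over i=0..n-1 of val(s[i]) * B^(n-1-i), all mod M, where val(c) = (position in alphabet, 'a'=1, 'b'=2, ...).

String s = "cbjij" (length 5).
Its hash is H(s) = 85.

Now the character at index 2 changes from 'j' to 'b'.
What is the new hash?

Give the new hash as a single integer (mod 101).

Answer: 46

Derivation:
val('j') = 10, val('b') = 2
Position k = 2, exponent = n-1-k = 2
B^2 mod M = 13^2 mod 101 = 68
Delta = (2 - 10) * 68 mod 101 = 62
New hash = (85 + 62) mod 101 = 46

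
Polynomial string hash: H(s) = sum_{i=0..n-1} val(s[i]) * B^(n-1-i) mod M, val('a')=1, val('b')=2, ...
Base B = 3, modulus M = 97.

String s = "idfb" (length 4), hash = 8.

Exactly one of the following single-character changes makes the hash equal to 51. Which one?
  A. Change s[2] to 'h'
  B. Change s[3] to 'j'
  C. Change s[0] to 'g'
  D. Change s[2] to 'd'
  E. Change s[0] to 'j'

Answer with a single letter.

Answer: C

Derivation:
Option A: s[2]='f'->'h', delta=(8-6)*3^1 mod 97 = 6, hash=8+6 mod 97 = 14
Option B: s[3]='b'->'j', delta=(10-2)*3^0 mod 97 = 8, hash=8+8 mod 97 = 16
Option C: s[0]='i'->'g', delta=(7-9)*3^3 mod 97 = 43, hash=8+43 mod 97 = 51 <-- target
Option D: s[2]='f'->'d', delta=(4-6)*3^1 mod 97 = 91, hash=8+91 mod 97 = 2
Option E: s[0]='i'->'j', delta=(10-9)*3^3 mod 97 = 27, hash=8+27 mod 97 = 35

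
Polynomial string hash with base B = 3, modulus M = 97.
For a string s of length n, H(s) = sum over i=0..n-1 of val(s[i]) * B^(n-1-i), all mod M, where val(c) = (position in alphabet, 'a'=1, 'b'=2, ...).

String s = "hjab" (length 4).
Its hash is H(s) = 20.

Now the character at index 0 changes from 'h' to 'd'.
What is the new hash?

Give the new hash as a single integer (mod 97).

val('h') = 8, val('d') = 4
Position k = 0, exponent = n-1-k = 3
B^3 mod M = 3^3 mod 97 = 27
Delta = (4 - 8) * 27 mod 97 = 86
New hash = (20 + 86) mod 97 = 9

Answer: 9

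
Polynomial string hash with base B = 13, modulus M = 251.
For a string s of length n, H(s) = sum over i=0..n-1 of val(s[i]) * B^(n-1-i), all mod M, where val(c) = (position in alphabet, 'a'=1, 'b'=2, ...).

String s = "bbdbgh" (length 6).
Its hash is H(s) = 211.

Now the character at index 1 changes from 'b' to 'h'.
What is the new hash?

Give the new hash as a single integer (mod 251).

Answer: 144

Derivation:
val('b') = 2, val('h') = 8
Position k = 1, exponent = n-1-k = 4
B^4 mod M = 13^4 mod 251 = 198
Delta = (8 - 2) * 198 mod 251 = 184
New hash = (211 + 184) mod 251 = 144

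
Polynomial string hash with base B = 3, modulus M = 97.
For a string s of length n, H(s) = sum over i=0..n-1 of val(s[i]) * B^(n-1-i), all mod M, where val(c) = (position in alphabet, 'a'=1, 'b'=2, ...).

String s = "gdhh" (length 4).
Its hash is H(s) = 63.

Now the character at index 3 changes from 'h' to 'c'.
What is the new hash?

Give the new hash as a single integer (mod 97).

Answer: 58

Derivation:
val('h') = 8, val('c') = 3
Position k = 3, exponent = n-1-k = 0
B^0 mod M = 3^0 mod 97 = 1
Delta = (3 - 8) * 1 mod 97 = 92
New hash = (63 + 92) mod 97 = 58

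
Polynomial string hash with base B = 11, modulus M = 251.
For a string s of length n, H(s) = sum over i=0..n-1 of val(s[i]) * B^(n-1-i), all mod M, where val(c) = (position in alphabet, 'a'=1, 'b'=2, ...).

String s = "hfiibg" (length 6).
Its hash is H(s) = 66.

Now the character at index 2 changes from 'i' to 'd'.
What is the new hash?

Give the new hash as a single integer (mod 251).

Answer: 188

Derivation:
val('i') = 9, val('d') = 4
Position k = 2, exponent = n-1-k = 3
B^3 mod M = 11^3 mod 251 = 76
Delta = (4 - 9) * 76 mod 251 = 122
New hash = (66 + 122) mod 251 = 188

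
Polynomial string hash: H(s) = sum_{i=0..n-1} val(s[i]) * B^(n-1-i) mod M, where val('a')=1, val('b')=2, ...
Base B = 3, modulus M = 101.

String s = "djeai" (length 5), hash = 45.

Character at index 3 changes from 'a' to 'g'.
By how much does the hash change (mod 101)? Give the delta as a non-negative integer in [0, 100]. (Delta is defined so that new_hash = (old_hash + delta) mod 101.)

Answer: 18

Derivation:
Delta formula: (val(new) - val(old)) * B^(n-1-k) mod M
  val('g') - val('a') = 7 - 1 = 6
  B^(n-1-k) = 3^1 mod 101 = 3
  Delta = 6 * 3 mod 101 = 18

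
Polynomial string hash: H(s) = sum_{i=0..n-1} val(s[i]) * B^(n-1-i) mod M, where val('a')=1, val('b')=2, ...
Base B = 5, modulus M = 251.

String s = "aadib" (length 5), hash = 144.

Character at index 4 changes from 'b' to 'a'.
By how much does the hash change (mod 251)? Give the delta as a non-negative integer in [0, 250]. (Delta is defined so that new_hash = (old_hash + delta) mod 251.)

Delta formula: (val(new) - val(old)) * B^(n-1-k) mod M
  val('a') - val('b') = 1 - 2 = -1
  B^(n-1-k) = 5^0 mod 251 = 1
  Delta = -1 * 1 mod 251 = 250

Answer: 250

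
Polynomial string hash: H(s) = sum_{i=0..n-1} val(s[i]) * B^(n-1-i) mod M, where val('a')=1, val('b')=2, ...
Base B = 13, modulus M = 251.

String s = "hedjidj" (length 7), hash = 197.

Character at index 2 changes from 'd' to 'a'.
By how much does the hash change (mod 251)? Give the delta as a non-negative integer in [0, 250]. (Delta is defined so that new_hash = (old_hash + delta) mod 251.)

Answer: 159

Derivation:
Delta formula: (val(new) - val(old)) * B^(n-1-k) mod M
  val('a') - val('d') = 1 - 4 = -3
  B^(n-1-k) = 13^4 mod 251 = 198
  Delta = -3 * 198 mod 251 = 159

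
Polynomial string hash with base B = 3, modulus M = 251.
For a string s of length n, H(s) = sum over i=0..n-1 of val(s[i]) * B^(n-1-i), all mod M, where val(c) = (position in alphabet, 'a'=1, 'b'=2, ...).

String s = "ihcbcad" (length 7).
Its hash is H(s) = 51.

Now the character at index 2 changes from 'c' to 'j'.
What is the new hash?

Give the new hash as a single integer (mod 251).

Answer: 116

Derivation:
val('c') = 3, val('j') = 10
Position k = 2, exponent = n-1-k = 4
B^4 mod M = 3^4 mod 251 = 81
Delta = (10 - 3) * 81 mod 251 = 65
New hash = (51 + 65) mod 251 = 116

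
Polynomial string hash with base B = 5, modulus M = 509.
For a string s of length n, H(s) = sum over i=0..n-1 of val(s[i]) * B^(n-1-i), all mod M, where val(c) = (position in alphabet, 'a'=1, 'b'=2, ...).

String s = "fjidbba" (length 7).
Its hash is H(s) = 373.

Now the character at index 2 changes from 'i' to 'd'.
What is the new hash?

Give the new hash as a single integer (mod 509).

val('i') = 9, val('d') = 4
Position k = 2, exponent = n-1-k = 4
B^4 mod M = 5^4 mod 509 = 116
Delta = (4 - 9) * 116 mod 509 = 438
New hash = (373 + 438) mod 509 = 302

Answer: 302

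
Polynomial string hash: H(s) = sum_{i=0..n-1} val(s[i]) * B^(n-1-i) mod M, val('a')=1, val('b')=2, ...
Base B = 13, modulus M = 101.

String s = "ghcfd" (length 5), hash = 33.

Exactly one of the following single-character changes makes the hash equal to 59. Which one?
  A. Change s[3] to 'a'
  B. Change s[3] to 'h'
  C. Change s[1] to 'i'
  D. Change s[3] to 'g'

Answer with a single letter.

Option A: s[3]='f'->'a', delta=(1-6)*13^1 mod 101 = 36, hash=33+36 mod 101 = 69
Option B: s[3]='f'->'h', delta=(8-6)*13^1 mod 101 = 26, hash=33+26 mod 101 = 59 <-- target
Option C: s[1]='h'->'i', delta=(9-8)*13^3 mod 101 = 76, hash=33+76 mod 101 = 8
Option D: s[3]='f'->'g', delta=(7-6)*13^1 mod 101 = 13, hash=33+13 mod 101 = 46

Answer: B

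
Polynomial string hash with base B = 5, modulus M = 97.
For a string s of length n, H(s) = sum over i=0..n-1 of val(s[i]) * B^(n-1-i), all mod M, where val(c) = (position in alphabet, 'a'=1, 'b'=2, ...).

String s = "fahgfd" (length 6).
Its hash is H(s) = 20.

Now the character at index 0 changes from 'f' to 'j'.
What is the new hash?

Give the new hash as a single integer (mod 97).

Answer: 7

Derivation:
val('f') = 6, val('j') = 10
Position k = 0, exponent = n-1-k = 5
B^5 mod M = 5^5 mod 97 = 21
Delta = (10 - 6) * 21 mod 97 = 84
New hash = (20 + 84) mod 97 = 7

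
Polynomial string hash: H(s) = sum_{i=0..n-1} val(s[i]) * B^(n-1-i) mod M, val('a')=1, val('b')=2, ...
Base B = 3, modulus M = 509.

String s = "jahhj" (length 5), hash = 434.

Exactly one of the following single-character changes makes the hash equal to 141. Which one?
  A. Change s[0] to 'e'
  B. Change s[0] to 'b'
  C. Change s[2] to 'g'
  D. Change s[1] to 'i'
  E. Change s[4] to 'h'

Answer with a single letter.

Answer: D

Derivation:
Option A: s[0]='j'->'e', delta=(5-10)*3^4 mod 509 = 104, hash=434+104 mod 509 = 29
Option B: s[0]='j'->'b', delta=(2-10)*3^4 mod 509 = 370, hash=434+370 mod 509 = 295
Option C: s[2]='h'->'g', delta=(7-8)*3^2 mod 509 = 500, hash=434+500 mod 509 = 425
Option D: s[1]='a'->'i', delta=(9-1)*3^3 mod 509 = 216, hash=434+216 mod 509 = 141 <-- target
Option E: s[4]='j'->'h', delta=(8-10)*3^0 mod 509 = 507, hash=434+507 mod 509 = 432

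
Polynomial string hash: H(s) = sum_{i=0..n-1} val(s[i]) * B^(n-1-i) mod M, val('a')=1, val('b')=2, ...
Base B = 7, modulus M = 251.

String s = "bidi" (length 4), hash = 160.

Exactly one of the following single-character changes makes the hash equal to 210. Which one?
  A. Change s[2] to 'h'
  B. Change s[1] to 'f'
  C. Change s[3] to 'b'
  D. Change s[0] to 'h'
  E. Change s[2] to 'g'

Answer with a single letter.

Answer: D

Derivation:
Option A: s[2]='d'->'h', delta=(8-4)*7^1 mod 251 = 28, hash=160+28 mod 251 = 188
Option B: s[1]='i'->'f', delta=(6-9)*7^2 mod 251 = 104, hash=160+104 mod 251 = 13
Option C: s[3]='i'->'b', delta=(2-9)*7^0 mod 251 = 244, hash=160+244 mod 251 = 153
Option D: s[0]='b'->'h', delta=(8-2)*7^3 mod 251 = 50, hash=160+50 mod 251 = 210 <-- target
Option E: s[2]='d'->'g', delta=(7-4)*7^1 mod 251 = 21, hash=160+21 mod 251 = 181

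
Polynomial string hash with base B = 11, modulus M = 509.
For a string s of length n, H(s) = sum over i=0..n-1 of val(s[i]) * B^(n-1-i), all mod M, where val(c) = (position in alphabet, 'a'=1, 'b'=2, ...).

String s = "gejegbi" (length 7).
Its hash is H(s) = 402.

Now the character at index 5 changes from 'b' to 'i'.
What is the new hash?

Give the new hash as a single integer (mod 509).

val('b') = 2, val('i') = 9
Position k = 5, exponent = n-1-k = 1
B^1 mod M = 11^1 mod 509 = 11
Delta = (9 - 2) * 11 mod 509 = 77
New hash = (402 + 77) mod 509 = 479

Answer: 479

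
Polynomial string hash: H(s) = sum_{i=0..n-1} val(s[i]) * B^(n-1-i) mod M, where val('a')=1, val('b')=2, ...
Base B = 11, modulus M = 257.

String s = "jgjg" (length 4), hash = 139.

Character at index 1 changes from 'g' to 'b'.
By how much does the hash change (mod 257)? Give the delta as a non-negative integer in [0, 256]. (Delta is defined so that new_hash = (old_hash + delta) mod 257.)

Delta formula: (val(new) - val(old)) * B^(n-1-k) mod M
  val('b') - val('g') = 2 - 7 = -5
  B^(n-1-k) = 11^2 mod 257 = 121
  Delta = -5 * 121 mod 257 = 166

Answer: 166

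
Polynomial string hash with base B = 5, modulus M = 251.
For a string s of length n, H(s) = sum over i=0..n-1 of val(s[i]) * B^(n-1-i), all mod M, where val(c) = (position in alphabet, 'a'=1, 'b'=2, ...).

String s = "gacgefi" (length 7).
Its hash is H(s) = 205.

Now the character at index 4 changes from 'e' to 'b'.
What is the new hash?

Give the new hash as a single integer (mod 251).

val('e') = 5, val('b') = 2
Position k = 4, exponent = n-1-k = 2
B^2 mod M = 5^2 mod 251 = 25
Delta = (2 - 5) * 25 mod 251 = 176
New hash = (205 + 176) mod 251 = 130

Answer: 130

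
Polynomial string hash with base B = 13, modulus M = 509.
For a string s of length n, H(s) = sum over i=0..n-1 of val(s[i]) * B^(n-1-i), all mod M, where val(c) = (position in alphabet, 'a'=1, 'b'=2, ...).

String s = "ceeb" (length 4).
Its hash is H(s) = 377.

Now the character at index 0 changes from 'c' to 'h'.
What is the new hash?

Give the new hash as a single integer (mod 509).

val('c') = 3, val('h') = 8
Position k = 0, exponent = n-1-k = 3
B^3 mod M = 13^3 mod 509 = 161
Delta = (8 - 3) * 161 mod 509 = 296
New hash = (377 + 296) mod 509 = 164

Answer: 164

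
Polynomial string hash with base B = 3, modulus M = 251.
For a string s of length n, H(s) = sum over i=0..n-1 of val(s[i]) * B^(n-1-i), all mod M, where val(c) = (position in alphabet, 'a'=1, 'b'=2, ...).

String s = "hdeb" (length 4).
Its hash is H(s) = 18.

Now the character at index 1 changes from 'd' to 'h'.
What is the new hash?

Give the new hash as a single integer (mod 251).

Answer: 54

Derivation:
val('d') = 4, val('h') = 8
Position k = 1, exponent = n-1-k = 2
B^2 mod M = 3^2 mod 251 = 9
Delta = (8 - 4) * 9 mod 251 = 36
New hash = (18 + 36) mod 251 = 54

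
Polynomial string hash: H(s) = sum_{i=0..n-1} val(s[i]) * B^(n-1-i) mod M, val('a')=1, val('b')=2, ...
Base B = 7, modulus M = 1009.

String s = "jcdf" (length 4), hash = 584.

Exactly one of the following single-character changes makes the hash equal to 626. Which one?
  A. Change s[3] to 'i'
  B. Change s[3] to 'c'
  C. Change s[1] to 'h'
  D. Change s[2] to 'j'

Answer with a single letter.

Option A: s[3]='f'->'i', delta=(9-6)*7^0 mod 1009 = 3, hash=584+3 mod 1009 = 587
Option B: s[3]='f'->'c', delta=(3-6)*7^0 mod 1009 = 1006, hash=584+1006 mod 1009 = 581
Option C: s[1]='c'->'h', delta=(8-3)*7^2 mod 1009 = 245, hash=584+245 mod 1009 = 829
Option D: s[2]='d'->'j', delta=(10-4)*7^1 mod 1009 = 42, hash=584+42 mod 1009 = 626 <-- target

Answer: D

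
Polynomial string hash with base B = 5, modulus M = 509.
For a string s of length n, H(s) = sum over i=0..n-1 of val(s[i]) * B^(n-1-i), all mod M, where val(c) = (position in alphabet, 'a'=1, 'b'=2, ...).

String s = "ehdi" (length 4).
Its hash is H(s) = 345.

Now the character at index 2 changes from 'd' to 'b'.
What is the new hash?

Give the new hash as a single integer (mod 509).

val('d') = 4, val('b') = 2
Position k = 2, exponent = n-1-k = 1
B^1 mod M = 5^1 mod 509 = 5
Delta = (2 - 4) * 5 mod 509 = 499
New hash = (345 + 499) mod 509 = 335

Answer: 335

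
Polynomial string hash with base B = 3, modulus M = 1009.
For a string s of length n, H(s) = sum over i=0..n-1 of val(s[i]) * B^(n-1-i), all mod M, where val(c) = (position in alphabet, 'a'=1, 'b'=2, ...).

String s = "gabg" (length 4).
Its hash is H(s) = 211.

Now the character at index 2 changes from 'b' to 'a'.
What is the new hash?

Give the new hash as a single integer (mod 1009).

val('b') = 2, val('a') = 1
Position k = 2, exponent = n-1-k = 1
B^1 mod M = 3^1 mod 1009 = 3
Delta = (1 - 2) * 3 mod 1009 = 1006
New hash = (211 + 1006) mod 1009 = 208

Answer: 208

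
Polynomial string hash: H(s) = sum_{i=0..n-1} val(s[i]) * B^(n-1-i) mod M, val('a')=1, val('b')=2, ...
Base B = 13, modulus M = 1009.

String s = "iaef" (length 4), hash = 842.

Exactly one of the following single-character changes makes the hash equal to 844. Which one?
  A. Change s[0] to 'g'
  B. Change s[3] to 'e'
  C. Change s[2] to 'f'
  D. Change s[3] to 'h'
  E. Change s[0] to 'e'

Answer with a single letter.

Answer: D

Derivation:
Option A: s[0]='i'->'g', delta=(7-9)*13^3 mod 1009 = 651, hash=842+651 mod 1009 = 484
Option B: s[3]='f'->'e', delta=(5-6)*13^0 mod 1009 = 1008, hash=842+1008 mod 1009 = 841
Option C: s[2]='e'->'f', delta=(6-5)*13^1 mod 1009 = 13, hash=842+13 mod 1009 = 855
Option D: s[3]='f'->'h', delta=(8-6)*13^0 mod 1009 = 2, hash=842+2 mod 1009 = 844 <-- target
Option E: s[0]='i'->'e', delta=(5-9)*13^3 mod 1009 = 293, hash=842+293 mod 1009 = 126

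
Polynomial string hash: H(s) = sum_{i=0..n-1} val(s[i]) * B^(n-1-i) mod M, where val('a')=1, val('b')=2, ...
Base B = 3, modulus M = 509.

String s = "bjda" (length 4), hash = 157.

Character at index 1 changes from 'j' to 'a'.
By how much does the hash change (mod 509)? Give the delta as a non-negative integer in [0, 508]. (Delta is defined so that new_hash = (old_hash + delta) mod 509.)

Delta formula: (val(new) - val(old)) * B^(n-1-k) mod M
  val('a') - val('j') = 1 - 10 = -9
  B^(n-1-k) = 3^2 mod 509 = 9
  Delta = -9 * 9 mod 509 = 428

Answer: 428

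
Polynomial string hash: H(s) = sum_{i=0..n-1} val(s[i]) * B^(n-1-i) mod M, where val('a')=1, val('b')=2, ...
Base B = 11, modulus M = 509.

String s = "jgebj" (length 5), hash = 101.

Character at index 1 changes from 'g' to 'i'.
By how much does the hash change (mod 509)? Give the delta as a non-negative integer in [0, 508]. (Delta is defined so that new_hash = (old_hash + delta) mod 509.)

Answer: 117

Derivation:
Delta formula: (val(new) - val(old)) * B^(n-1-k) mod M
  val('i') - val('g') = 9 - 7 = 2
  B^(n-1-k) = 11^3 mod 509 = 313
  Delta = 2 * 313 mod 509 = 117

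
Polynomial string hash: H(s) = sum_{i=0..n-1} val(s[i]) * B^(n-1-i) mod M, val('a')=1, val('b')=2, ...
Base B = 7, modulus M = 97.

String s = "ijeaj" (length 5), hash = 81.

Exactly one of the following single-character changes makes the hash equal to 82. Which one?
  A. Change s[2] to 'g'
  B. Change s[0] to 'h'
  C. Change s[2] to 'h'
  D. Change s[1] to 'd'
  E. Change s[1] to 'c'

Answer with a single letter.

Option A: s[2]='e'->'g', delta=(7-5)*7^2 mod 97 = 1, hash=81+1 mod 97 = 82 <-- target
Option B: s[0]='i'->'h', delta=(8-9)*7^4 mod 97 = 24, hash=81+24 mod 97 = 8
Option C: s[2]='e'->'h', delta=(8-5)*7^2 mod 97 = 50, hash=81+50 mod 97 = 34
Option D: s[1]='j'->'d', delta=(4-10)*7^3 mod 97 = 76, hash=81+76 mod 97 = 60
Option E: s[1]='j'->'c', delta=(3-10)*7^3 mod 97 = 24, hash=81+24 mod 97 = 8

Answer: A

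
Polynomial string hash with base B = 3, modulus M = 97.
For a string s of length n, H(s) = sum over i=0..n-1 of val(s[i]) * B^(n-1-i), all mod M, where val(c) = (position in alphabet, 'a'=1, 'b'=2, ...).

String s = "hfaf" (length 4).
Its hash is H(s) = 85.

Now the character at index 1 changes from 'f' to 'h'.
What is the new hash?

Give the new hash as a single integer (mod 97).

Answer: 6

Derivation:
val('f') = 6, val('h') = 8
Position k = 1, exponent = n-1-k = 2
B^2 mod M = 3^2 mod 97 = 9
Delta = (8 - 6) * 9 mod 97 = 18
New hash = (85 + 18) mod 97 = 6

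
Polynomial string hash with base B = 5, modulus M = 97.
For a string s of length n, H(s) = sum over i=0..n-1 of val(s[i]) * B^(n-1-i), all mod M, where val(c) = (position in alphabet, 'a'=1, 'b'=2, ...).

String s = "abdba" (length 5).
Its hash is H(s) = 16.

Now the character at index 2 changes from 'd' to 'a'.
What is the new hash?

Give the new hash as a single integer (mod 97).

Answer: 38

Derivation:
val('d') = 4, val('a') = 1
Position k = 2, exponent = n-1-k = 2
B^2 mod M = 5^2 mod 97 = 25
Delta = (1 - 4) * 25 mod 97 = 22
New hash = (16 + 22) mod 97 = 38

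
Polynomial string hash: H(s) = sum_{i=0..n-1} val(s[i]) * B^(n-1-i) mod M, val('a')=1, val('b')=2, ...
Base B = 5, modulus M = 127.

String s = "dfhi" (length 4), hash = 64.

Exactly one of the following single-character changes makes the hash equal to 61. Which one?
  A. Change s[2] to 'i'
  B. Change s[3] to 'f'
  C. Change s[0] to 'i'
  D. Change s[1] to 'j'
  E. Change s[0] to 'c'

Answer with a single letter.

Answer: B

Derivation:
Option A: s[2]='h'->'i', delta=(9-8)*5^1 mod 127 = 5, hash=64+5 mod 127 = 69
Option B: s[3]='i'->'f', delta=(6-9)*5^0 mod 127 = 124, hash=64+124 mod 127 = 61 <-- target
Option C: s[0]='d'->'i', delta=(9-4)*5^3 mod 127 = 117, hash=64+117 mod 127 = 54
Option D: s[1]='f'->'j', delta=(10-6)*5^2 mod 127 = 100, hash=64+100 mod 127 = 37
Option E: s[0]='d'->'c', delta=(3-4)*5^3 mod 127 = 2, hash=64+2 mod 127 = 66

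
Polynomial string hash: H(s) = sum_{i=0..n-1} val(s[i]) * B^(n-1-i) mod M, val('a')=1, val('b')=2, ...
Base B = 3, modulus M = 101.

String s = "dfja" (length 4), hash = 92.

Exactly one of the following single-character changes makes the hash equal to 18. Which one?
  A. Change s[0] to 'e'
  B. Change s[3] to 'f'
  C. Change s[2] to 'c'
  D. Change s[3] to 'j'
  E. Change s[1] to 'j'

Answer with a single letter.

Option A: s[0]='d'->'e', delta=(5-4)*3^3 mod 101 = 27, hash=92+27 mod 101 = 18 <-- target
Option B: s[3]='a'->'f', delta=(6-1)*3^0 mod 101 = 5, hash=92+5 mod 101 = 97
Option C: s[2]='j'->'c', delta=(3-10)*3^1 mod 101 = 80, hash=92+80 mod 101 = 71
Option D: s[3]='a'->'j', delta=(10-1)*3^0 mod 101 = 9, hash=92+9 mod 101 = 0
Option E: s[1]='f'->'j', delta=(10-6)*3^2 mod 101 = 36, hash=92+36 mod 101 = 27

Answer: A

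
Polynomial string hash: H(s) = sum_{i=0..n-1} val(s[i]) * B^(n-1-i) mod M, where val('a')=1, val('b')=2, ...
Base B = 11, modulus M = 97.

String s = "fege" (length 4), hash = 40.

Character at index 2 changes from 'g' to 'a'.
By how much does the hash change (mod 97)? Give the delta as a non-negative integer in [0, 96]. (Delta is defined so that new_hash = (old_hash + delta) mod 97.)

Answer: 31

Derivation:
Delta formula: (val(new) - val(old)) * B^(n-1-k) mod M
  val('a') - val('g') = 1 - 7 = -6
  B^(n-1-k) = 11^1 mod 97 = 11
  Delta = -6 * 11 mod 97 = 31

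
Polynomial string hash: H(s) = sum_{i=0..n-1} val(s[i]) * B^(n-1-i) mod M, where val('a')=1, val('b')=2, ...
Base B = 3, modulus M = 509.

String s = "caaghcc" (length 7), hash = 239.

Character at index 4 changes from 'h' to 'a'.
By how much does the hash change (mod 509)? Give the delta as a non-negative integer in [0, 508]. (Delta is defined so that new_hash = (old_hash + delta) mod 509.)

Answer: 446

Derivation:
Delta formula: (val(new) - val(old)) * B^(n-1-k) mod M
  val('a') - val('h') = 1 - 8 = -7
  B^(n-1-k) = 3^2 mod 509 = 9
  Delta = -7 * 9 mod 509 = 446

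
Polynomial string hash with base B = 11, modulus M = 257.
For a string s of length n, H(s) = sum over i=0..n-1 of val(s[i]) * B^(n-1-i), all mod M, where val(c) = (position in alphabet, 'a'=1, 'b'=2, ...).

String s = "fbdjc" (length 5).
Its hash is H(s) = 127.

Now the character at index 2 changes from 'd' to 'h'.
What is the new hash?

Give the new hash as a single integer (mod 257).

val('d') = 4, val('h') = 8
Position k = 2, exponent = n-1-k = 2
B^2 mod M = 11^2 mod 257 = 121
Delta = (8 - 4) * 121 mod 257 = 227
New hash = (127 + 227) mod 257 = 97

Answer: 97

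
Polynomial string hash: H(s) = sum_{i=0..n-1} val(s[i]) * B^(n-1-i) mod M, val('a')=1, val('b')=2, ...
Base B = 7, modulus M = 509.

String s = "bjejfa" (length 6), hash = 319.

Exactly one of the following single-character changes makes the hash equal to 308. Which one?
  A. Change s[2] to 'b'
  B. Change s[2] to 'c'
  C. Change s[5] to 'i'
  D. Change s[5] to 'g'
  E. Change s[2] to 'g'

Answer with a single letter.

Answer: A

Derivation:
Option A: s[2]='e'->'b', delta=(2-5)*7^3 mod 509 = 498, hash=319+498 mod 509 = 308 <-- target
Option B: s[2]='e'->'c', delta=(3-5)*7^3 mod 509 = 332, hash=319+332 mod 509 = 142
Option C: s[5]='a'->'i', delta=(9-1)*7^0 mod 509 = 8, hash=319+8 mod 509 = 327
Option D: s[5]='a'->'g', delta=(7-1)*7^0 mod 509 = 6, hash=319+6 mod 509 = 325
Option E: s[2]='e'->'g', delta=(7-5)*7^3 mod 509 = 177, hash=319+177 mod 509 = 496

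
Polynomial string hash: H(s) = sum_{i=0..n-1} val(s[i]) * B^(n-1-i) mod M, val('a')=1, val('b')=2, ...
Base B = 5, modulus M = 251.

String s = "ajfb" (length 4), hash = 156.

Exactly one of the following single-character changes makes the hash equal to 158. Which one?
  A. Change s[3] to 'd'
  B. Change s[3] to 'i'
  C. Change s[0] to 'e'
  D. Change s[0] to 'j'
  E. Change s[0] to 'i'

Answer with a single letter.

Option A: s[3]='b'->'d', delta=(4-2)*5^0 mod 251 = 2, hash=156+2 mod 251 = 158 <-- target
Option B: s[3]='b'->'i', delta=(9-2)*5^0 mod 251 = 7, hash=156+7 mod 251 = 163
Option C: s[0]='a'->'e', delta=(5-1)*5^3 mod 251 = 249, hash=156+249 mod 251 = 154
Option D: s[0]='a'->'j', delta=(10-1)*5^3 mod 251 = 121, hash=156+121 mod 251 = 26
Option E: s[0]='a'->'i', delta=(9-1)*5^3 mod 251 = 247, hash=156+247 mod 251 = 152

Answer: A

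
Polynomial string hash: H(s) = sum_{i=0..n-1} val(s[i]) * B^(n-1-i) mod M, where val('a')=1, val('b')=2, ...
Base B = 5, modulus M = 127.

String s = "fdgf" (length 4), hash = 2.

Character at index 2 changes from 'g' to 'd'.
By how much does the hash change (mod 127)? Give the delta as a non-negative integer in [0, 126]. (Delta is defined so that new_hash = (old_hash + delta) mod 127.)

Answer: 112

Derivation:
Delta formula: (val(new) - val(old)) * B^(n-1-k) mod M
  val('d') - val('g') = 4 - 7 = -3
  B^(n-1-k) = 5^1 mod 127 = 5
  Delta = -3 * 5 mod 127 = 112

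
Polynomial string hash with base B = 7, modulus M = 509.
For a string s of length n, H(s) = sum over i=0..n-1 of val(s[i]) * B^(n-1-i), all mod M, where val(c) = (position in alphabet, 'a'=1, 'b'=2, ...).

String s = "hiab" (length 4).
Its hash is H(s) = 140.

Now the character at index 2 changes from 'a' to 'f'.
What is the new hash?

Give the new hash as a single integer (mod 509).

val('a') = 1, val('f') = 6
Position k = 2, exponent = n-1-k = 1
B^1 mod M = 7^1 mod 509 = 7
Delta = (6 - 1) * 7 mod 509 = 35
New hash = (140 + 35) mod 509 = 175

Answer: 175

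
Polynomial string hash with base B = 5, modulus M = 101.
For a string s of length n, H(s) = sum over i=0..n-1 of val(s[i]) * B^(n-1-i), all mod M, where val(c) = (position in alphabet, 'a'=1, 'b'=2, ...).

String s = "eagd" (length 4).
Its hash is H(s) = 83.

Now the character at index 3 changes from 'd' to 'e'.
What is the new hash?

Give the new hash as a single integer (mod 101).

Answer: 84

Derivation:
val('d') = 4, val('e') = 5
Position k = 3, exponent = n-1-k = 0
B^0 mod M = 5^0 mod 101 = 1
Delta = (5 - 4) * 1 mod 101 = 1
New hash = (83 + 1) mod 101 = 84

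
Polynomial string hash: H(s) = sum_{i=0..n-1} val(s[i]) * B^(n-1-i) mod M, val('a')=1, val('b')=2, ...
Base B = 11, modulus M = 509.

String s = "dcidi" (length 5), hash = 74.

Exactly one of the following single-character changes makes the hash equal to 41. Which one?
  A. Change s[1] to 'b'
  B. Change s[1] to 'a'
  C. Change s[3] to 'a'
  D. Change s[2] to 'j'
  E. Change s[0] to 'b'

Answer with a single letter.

Option A: s[1]='c'->'b', delta=(2-3)*11^3 mod 509 = 196, hash=74+196 mod 509 = 270
Option B: s[1]='c'->'a', delta=(1-3)*11^3 mod 509 = 392, hash=74+392 mod 509 = 466
Option C: s[3]='d'->'a', delta=(1-4)*11^1 mod 509 = 476, hash=74+476 mod 509 = 41 <-- target
Option D: s[2]='i'->'j', delta=(10-9)*11^2 mod 509 = 121, hash=74+121 mod 509 = 195
Option E: s[0]='d'->'b', delta=(2-4)*11^4 mod 509 = 240, hash=74+240 mod 509 = 314

Answer: C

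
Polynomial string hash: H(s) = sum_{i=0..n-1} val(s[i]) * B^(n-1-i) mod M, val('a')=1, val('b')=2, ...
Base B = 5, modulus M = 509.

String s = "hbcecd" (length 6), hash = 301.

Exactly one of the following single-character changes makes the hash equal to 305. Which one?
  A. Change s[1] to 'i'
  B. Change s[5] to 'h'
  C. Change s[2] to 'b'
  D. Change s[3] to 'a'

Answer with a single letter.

Option A: s[1]='b'->'i', delta=(9-2)*5^4 mod 509 = 303, hash=301+303 mod 509 = 95
Option B: s[5]='d'->'h', delta=(8-4)*5^0 mod 509 = 4, hash=301+4 mod 509 = 305 <-- target
Option C: s[2]='c'->'b', delta=(2-3)*5^3 mod 509 = 384, hash=301+384 mod 509 = 176
Option D: s[3]='e'->'a', delta=(1-5)*5^2 mod 509 = 409, hash=301+409 mod 509 = 201

Answer: B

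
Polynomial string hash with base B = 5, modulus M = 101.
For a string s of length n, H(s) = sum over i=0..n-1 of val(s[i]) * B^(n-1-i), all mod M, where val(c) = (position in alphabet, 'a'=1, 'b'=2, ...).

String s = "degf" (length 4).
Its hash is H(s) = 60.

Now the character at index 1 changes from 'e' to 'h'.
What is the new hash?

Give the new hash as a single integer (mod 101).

val('e') = 5, val('h') = 8
Position k = 1, exponent = n-1-k = 2
B^2 mod M = 5^2 mod 101 = 25
Delta = (8 - 5) * 25 mod 101 = 75
New hash = (60 + 75) mod 101 = 34

Answer: 34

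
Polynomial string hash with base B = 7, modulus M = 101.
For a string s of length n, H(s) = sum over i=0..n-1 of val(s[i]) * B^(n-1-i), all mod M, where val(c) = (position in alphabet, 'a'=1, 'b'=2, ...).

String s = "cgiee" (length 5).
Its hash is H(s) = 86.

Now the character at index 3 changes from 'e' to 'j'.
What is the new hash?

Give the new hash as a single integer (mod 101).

Answer: 20

Derivation:
val('e') = 5, val('j') = 10
Position k = 3, exponent = n-1-k = 1
B^1 mod M = 7^1 mod 101 = 7
Delta = (10 - 5) * 7 mod 101 = 35
New hash = (86 + 35) mod 101 = 20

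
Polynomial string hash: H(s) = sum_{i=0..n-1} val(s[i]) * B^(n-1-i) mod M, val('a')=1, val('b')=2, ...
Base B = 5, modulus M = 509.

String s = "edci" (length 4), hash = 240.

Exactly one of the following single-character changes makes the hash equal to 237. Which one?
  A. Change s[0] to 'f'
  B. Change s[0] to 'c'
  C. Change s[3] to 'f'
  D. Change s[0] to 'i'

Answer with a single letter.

Answer: C

Derivation:
Option A: s[0]='e'->'f', delta=(6-5)*5^3 mod 509 = 125, hash=240+125 mod 509 = 365
Option B: s[0]='e'->'c', delta=(3-5)*5^3 mod 509 = 259, hash=240+259 mod 509 = 499
Option C: s[3]='i'->'f', delta=(6-9)*5^0 mod 509 = 506, hash=240+506 mod 509 = 237 <-- target
Option D: s[0]='e'->'i', delta=(9-5)*5^3 mod 509 = 500, hash=240+500 mod 509 = 231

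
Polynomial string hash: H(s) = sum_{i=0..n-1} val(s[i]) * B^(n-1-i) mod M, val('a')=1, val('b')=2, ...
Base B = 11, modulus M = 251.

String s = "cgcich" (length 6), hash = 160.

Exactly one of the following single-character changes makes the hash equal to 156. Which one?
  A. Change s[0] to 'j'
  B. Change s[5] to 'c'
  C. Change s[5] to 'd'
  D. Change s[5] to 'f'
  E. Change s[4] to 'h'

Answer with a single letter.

Answer: C

Derivation:
Option A: s[0]='c'->'j', delta=(10-3)*11^5 mod 251 = 116, hash=160+116 mod 251 = 25
Option B: s[5]='h'->'c', delta=(3-8)*11^0 mod 251 = 246, hash=160+246 mod 251 = 155
Option C: s[5]='h'->'d', delta=(4-8)*11^0 mod 251 = 247, hash=160+247 mod 251 = 156 <-- target
Option D: s[5]='h'->'f', delta=(6-8)*11^0 mod 251 = 249, hash=160+249 mod 251 = 158
Option E: s[4]='c'->'h', delta=(8-3)*11^1 mod 251 = 55, hash=160+55 mod 251 = 215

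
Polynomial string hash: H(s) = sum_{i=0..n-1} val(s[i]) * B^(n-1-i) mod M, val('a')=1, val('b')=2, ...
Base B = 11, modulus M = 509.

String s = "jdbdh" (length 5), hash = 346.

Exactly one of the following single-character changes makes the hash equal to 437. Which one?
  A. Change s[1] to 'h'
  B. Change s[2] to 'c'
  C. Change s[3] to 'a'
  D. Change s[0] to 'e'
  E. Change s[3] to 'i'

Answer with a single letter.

Option A: s[1]='d'->'h', delta=(8-4)*11^3 mod 509 = 234, hash=346+234 mod 509 = 71
Option B: s[2]='b'->'c', delta=(3-2)*11^2 mod 509 = 121, hash=346+121 mod 509 = 467
Option C: s[3]='d'->'a', delta=(1-4)*11^1 mod 509 = 476, hash=346+476 mod 509 = 313
Option D: s[0]='j'->'e', delta=(5-10)*11^4 mod 509 = 91, hash=346+91 mod 509 = 437 <-- target
Option E: s[3]='d'->'i', delta=(9-4)*11^1 mod 509 = 55, hash=346+55 mod 509 = 401

Answer: D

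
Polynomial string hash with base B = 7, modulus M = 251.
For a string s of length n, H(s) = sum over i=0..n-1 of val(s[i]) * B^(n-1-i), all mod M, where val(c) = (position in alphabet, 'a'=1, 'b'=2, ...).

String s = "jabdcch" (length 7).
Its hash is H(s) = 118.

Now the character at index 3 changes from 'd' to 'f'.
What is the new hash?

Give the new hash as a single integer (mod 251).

Answer: 51

Derivation:
val('d') = 4, val('f') = 6
Position k = 3, exponent = n-1-k = 3
B^3 mod M = 7^3 mod 251 = 92
Delta = (6 - 4) * 92 mod 251 = 184
New hash = (118 + 184) mod 251 = 51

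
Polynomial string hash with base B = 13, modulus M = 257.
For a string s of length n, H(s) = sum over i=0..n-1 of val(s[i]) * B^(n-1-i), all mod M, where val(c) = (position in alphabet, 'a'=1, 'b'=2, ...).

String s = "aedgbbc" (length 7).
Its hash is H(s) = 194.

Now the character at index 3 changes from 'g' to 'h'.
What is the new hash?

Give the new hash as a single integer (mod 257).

Answer: 78

Derivation:
val('g') = 7, val('h') = 8
Position k = 3, exponent = n-1-k = 3
B^3 mod M = 13^3 mod 257 = 141
Delta = (8 - 7) * 141 mod 257 = 141
New hash = (194 + 141) mod 257 = 78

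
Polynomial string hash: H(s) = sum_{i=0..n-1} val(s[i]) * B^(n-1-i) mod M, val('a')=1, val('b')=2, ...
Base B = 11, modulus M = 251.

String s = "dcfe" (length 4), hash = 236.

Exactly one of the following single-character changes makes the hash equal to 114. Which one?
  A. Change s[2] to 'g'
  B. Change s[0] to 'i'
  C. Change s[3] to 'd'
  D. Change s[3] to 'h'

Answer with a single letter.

Option A: s[2]='f'->'g', delta=(7-6)*11^1 mod 251 = 11, hash=236+11 mod 251 = 247
Option B: s[0]='d'->'i', delta=(9-4)*11^3 mod 251 = 129, hash=236+129 mod 251 = 114 <-- target
Option C: s[3]='e'->'d', delta=(4-5)*11^0 mod 251 = 250, hash=236+250 mod 251 = 235
Option D: s[3]='e'->'h', delta=(8-5)*11^0 mod 251 = 3, hash=236+3 mod 251 = 239

Answer: B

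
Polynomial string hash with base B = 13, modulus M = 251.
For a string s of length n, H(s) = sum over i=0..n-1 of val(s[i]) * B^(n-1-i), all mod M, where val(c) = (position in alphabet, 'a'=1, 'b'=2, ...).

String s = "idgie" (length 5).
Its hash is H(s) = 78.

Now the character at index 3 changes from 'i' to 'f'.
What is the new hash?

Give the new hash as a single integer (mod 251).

Answer: 39

Derivation:
val('i') = 9, val('f') = 6
Position k = 3, exponent = n-1-k = 1
B^1 mod M = 13^1 mod 251 = 13
Delta = (6 - 9) * 13 mod 251 = 212
New hash = (78 + 212) mod 251 = 39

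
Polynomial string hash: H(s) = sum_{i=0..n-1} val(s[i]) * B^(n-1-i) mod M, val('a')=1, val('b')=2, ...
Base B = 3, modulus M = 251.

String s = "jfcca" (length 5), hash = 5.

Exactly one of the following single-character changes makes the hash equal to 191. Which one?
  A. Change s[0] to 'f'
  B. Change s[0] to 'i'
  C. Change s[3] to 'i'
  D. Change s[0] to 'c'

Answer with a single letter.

Answer: D

Derivation:
Option A: s[0]='j'->'f', delta=(6-10)*3^4 mod 251 = 178, hash=5+178 mod 251 = 183
Option B: s[0]='j'->'i', delta=(9-10)*3^4 mod 251 = 170, hash=5+170 mod 251 = 175
Option C: s[3]='c'->'i', delta=(9-3)*3^1 mod 251 = 18, hash=5+18 mod 251 = 23
Option D: s[0]='j'->'c', delta=(3-10)*3^4 mod 251 = 186, hash=5+186 mod 251 = 191 <-- target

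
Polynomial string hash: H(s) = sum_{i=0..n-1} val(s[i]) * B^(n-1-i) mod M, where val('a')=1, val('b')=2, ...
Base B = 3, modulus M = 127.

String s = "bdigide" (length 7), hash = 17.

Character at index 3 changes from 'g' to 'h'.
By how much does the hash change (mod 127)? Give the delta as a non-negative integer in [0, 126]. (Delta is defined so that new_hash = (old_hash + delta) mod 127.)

Delta formula: (val(new) - val(old)) * B^(n-1-k) mod M
  val('h') - val('g') = 8 - 7 = 1
  B^(n-1-k) = 3^3 mod 127 = 27
  Delta = 1 * 27 mod 127 = 27

Answer: 27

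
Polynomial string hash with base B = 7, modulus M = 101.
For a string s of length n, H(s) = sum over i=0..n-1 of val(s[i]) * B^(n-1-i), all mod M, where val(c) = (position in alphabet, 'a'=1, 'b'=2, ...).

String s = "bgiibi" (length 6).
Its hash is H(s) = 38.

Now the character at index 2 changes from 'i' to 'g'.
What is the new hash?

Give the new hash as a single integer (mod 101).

Answer: 59

Derivation:
val('i') = 9, val('g') = 7
Position k = 2, exponent = n-1-k = 3
B^3 mod M = 7^3 mod 101 = 40
Delta = (7 - 9) * 40 mod 101 = 21
New hash = (38 + 21) mod 101 = 59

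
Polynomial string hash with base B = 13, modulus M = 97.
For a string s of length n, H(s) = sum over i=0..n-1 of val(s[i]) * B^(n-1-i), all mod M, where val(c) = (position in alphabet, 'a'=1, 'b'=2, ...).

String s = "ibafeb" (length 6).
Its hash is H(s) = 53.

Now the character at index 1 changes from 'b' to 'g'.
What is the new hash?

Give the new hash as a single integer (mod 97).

Answer: 74

Derivation:
val('b') = 2, val('g') = 7
Position k = 1, exponent = n-1-k = 4
B^4 mod M = 13^4 mod 97 = 43
Delta = (7 - 2) * 43 mod 97 = 21
New hash = (53 + 21) mod 97 = 74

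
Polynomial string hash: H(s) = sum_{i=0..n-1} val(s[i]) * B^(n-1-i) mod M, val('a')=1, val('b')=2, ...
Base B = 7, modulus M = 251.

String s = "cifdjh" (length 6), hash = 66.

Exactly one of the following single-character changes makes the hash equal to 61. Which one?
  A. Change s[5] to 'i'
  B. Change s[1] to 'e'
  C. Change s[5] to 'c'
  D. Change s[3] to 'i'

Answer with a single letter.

Answer: C

Derivation:
Option A: s[5]='h'->'i', delta=(9-8)*7^0 mod 251 = 1, hash=66+1 mod 251 = 67
Option B: s[1]='i'->'e', delta=(5-9)*7^4 mod 251 = 185, hash=66+185 mod 251 = 0
Option C: s[5]='h'->'c', delta=(3-8)*7^0 mod 251 = 246, hash=66+246 mod 251 = 61 <-- target
Option D: s[3]='d'->'i', delta=(9-4)*7^2 mod 251 = 245, hash=66+245 mod 251 = 60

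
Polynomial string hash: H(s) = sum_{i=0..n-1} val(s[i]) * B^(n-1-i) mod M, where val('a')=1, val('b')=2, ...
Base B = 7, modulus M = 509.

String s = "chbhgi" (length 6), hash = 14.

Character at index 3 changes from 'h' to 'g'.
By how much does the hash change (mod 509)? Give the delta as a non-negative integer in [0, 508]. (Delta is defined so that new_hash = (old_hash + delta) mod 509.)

Delta formula: (val(new) - val(old)) * B^(n-1-k) mod M
  val('g') - val('h') = 7 - 8 = -1
  B^(n-1-k) = 7^2 mod 509 = 49
  Delta = -1 * 49 mod 509 = 460

Answer: 460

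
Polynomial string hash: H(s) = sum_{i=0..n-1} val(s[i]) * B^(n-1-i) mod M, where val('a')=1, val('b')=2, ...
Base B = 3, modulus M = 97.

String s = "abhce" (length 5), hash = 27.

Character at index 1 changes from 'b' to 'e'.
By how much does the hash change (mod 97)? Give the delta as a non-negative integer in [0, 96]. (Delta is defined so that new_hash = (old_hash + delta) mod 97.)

Delta formula: (val(new) - val(old)) * B^(n-1-k) mod M
  val('e') - val('b') = 5 - 2 = 3
  B^(n-1-k) = 3^3 mod 97 = 27
  Delta = 3 * 27 mod 97 = 81

Answer: 81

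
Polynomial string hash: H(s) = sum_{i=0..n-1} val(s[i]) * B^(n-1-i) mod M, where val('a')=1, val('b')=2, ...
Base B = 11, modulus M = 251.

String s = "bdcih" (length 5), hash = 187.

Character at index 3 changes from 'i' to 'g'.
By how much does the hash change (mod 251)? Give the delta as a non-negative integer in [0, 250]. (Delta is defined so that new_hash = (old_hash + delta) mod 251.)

Delta formula: (val(new) - val(old)) * B^(n-1-k) mod M
  val('g') - val('i') = 7 - 9 = -2
  B^(n-1-k) = 11^1 mod 251 = 11
  Delta = -2 * 11 mod 251 = 229

Answer: 229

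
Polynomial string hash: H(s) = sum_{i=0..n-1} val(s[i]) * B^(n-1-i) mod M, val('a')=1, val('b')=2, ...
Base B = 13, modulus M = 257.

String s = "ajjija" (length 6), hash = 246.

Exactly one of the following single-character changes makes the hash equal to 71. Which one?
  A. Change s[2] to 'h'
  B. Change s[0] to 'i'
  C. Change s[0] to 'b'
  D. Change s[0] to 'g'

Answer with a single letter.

Answer: D

Derivation:
Option A: s[2]='j'->'h', delta=(8-10)*13^3 mod 257 = 232, hash=246+232 mod 257 = 221
Option B: s[0]='a'->'i', delta=(9-1)*13^5 mod 257 = 195, hash=246+195 mod 257 = 184
Option C: s[0]='a'->'b', delta=(2-1)*13^5 mod 257 = 185, hash=246+185 mod 257 = 174
Option D: s[0]='a'->'g', delta=(7-1)*13^5 mod 257 = 82, hash=246+82 mod 257 = 71 <-- target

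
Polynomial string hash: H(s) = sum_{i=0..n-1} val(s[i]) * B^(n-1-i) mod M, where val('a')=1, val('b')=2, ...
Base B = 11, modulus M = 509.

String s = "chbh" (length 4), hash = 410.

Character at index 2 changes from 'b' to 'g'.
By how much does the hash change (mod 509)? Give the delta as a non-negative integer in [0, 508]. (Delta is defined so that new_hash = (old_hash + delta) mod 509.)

Delta formula: (val(new) - val(old)) * B^(n-1-k) mod M
  val('g') - val('b') = 7 - 2 = 5
  B^(n-1-k) = 11^1 mod 509 = 11
  Delta = 5 * 11 mod 509 = 55

Answer: 55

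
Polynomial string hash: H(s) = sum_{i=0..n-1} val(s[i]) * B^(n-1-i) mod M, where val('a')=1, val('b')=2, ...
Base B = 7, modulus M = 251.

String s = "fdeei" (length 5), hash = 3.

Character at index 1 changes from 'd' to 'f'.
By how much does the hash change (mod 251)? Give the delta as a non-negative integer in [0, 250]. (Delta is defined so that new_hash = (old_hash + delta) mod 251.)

Delta formula: (val(new) - val(old)) * B^(n-1-k) mod M
  val('f') - val('d') = 6 - 4 = 2
  B^(n-1-k) = 7^3 mod 251 = 92
  Delta = 2 * 92 mod 251 = 184

Answer: 184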